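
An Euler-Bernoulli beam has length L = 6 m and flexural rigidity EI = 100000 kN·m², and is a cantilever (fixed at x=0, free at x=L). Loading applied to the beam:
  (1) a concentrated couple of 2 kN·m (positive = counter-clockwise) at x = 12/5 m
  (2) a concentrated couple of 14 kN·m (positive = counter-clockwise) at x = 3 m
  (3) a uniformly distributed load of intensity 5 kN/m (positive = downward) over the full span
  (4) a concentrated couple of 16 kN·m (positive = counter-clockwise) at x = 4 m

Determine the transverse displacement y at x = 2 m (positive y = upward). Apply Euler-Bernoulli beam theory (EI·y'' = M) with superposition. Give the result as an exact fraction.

y(2) = -119/150000 m

Load 1 — applied couple M₀=2 kN·m at a=12/5 m (b=L-a=18/5):
  y_1 = M₀x²/(2EI)  [x≤a] = 2·2²/(2·100000) = 1/25000 m
Load 2 — applied couple M₀=14 kN·m at a=3 m (b=L-a=3):
  y_2 = M₀x²/(2EI)  [x≤a] = 14·2²/(2·100000) = 7/25000 m
Load 3 — uniform load w=5 kN/m over full span:
  y_3 = -wx²(x²-4Lx+6L²)/(24EI) = -5·2²·(2²-4·6·2+6·6²)/(24·100000) = -43/30000 m
Load 4 — applied couple M₀=16 kN·m at a=4 m (b=L-a=2):
  y_4 = M₀x²/(2EI)  [x≤a] = 16·2²/(2·100000) = 1/3125 m
Superposition: y = Σ y_i = -119/150000 m ≈ -0.000793 m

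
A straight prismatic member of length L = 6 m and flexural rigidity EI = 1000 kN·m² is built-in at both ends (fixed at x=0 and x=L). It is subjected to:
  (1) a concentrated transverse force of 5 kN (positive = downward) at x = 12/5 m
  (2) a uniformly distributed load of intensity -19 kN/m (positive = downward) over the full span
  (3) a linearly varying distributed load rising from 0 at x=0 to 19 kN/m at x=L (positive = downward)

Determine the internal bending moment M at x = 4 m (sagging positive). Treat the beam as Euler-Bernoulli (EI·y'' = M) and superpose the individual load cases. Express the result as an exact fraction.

Load 1 — point force P=5 kN at a=12/5 m (b=L-a=18/5):
  M_1 = Pa²(a+3b)(L-x)/L³ - Pa²b/L²  [x>a] = 5·(12/5)²·((12/5)+3·(18/5))·(6-4)/6³ - 5·(12/5)²·(18/5)/6² = 16/25 kN·m
Load 2 — uniform load w=-19 kN/m over full span:
  M_2 = wLx/2 - wL²/12 - wx²/2 = (-19)·6·4/2 - (-19)·6²/12 - (-19)·4²/2 = -19 kN·m
Load 3 — triangular load w₀=19 kN/m (0→w₀ over full span):
  M_3 = 3w₀Lx/20 - w₀L²/30 - w₀x³/(6L) = 3·19·6·4/20 - 19·6²/30 - 19·4³/(6·6) = 532/45 kN·m
Superposition: M = Σ M_i = -1471/225 kN·m ≈ -6.537778 kN·m

M(4) = -1471/225 kN·m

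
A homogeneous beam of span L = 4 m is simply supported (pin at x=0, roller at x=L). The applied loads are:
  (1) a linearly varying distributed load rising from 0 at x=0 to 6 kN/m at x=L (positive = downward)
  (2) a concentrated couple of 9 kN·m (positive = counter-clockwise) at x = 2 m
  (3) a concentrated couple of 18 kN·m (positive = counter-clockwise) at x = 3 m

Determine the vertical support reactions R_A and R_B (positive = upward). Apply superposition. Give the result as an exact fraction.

Load 1 — triangular load w₀=6 kN/m (0→w₀ over full span):
  R_A = w₀L/6 = 6·4/6 = 4 kN
  R_B = w₀L/3 = 6·4/3 = 8 kN
Load 2 — applied couple M₀=9 kN·m at a=2 m (b=L-a=2):
  R_A = M₀/L = 9/4 kN
  R_B = -M₀/L = -9/4 kN
Load 3 — applied couple M₀=18 kN·m at a=3 m (b=L-a=1):
  R_A = M₀/L = 18/4 = 9/2 kN
  R_B = -M₀/L = -18/4 = -9/2 kN
Superposition: R_A = 43/4 kN, R_B = 5/4 kN

R_A = 43/4 kN, R_B = 5/4 kN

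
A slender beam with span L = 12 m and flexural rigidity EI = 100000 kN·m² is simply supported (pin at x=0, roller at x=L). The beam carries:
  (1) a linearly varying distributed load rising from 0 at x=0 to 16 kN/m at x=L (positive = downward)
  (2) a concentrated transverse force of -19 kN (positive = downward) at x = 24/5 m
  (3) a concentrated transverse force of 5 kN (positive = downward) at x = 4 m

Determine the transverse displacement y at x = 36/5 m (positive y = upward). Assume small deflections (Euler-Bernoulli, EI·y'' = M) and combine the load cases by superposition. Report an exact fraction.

y(36/5) = -2401828/146484375 m

Load 1 — triangular load w₀=16 kN/m (0→w₀ over full span):
  y_1 = -w₀x(7L⁴-10L²x²+3x⁴)/(360LEI) = -16·(36/5)·(7·12⁴-10·12²·(36/5)²+3·(36/5)⁴)/(360·12·100000) = -1022976/48828125 m
Load 2 — point force P=-19 kN at a=24/5 m (b=L-a=36/5):
  y_2 = -Pa(L-x)(2Lx-a²-x²)/(6LEI)  [x>a] = -(-19)·(24/5)·(12-(36/5))·(2·12·(36/5)-(24/5)²-(36/5)²)/(6·12·100000) = 11628/1953125 m
Load 3 — point force P=5 kN at a=4 m (b=L-a=8):
  y_3 = -Pa(L-x)(2Lx-a²-x²)/(6LEI)  [x>a] = -5·4·(12-(36/5))·(2·12·(36/5)-4²-(36/5)²)/(6·12·100000) = -328/234375 m
Superposition: y = Σ y_i = -2401828/146484375 m ≈ -0.016396 m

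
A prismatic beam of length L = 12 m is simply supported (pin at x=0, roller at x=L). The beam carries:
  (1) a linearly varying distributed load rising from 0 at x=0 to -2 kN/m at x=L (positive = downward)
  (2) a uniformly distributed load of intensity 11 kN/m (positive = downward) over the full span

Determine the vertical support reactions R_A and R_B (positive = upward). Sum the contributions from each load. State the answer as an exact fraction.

R_A = 62 kN, R_B = 58 kN

Load 1 — triangular load w₀=-2 kN/m (0→w₀ over full span):
  R_A = w₀L/6 = (-2)·12/6 = -4 kN
  R_B = w₀L/3 = (-2)·12/3 = -8 kN
Load 2 — uniform load w=11 kN/m over full span:
  R_A = wL/2 = 11·12/2 = 66 kN
  R_B = wL/2 = 11·12/2 = 66 kN
Superposition: R_A = 62 kN, R_B = 58 kN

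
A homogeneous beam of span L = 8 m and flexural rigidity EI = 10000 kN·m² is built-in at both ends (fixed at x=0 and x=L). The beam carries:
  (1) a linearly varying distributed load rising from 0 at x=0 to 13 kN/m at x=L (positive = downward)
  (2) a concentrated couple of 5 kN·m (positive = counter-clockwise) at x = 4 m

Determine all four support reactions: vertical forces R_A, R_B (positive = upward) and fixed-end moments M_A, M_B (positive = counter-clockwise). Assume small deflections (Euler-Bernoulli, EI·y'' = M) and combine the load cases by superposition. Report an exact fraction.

Load 1 — triangular load w₀=13 kN/m (0→w₀ over full span):
  R_A = 3w₀L/20 = 3·13·8/20 = 78/5 kN
  M_A = w₀L²/30 = 13·8²/30 = 416/15 kN·m
  R_B = 7w₀L/20 = 7·13·8/20 = 182/5 kN
  M_B = -w₀L²/20 = -13·8²/20 = -208/5 kN·m
Load 2 — applied couple M₀=5 kN·m at a=4 m (b=L-a=4):
  R_A = 6M₀ab/L³ = 6·5·4·4/8³ = 15/16 kN
  M_A = M₀b(2a-b)/L² = 5·4·(2·4-4)/8² = 5/4 kN·m
  R_B = -6M₀ab/L³ = -6·5·4·4/8³ = -15/16 kN
  M_B = M₀a(2b-a)/L² = 5·4·(2·4-4)/8² = 5/4 kN·m
Superposition: R_A = 1323/80 kN, M_A = 1739/60 kN·m, R_B = 2837/80 kN, M_B = -807/20 kN·m

R_A = 1323/80 kN, M_A = 1739/60 kN·m, R_B = 2837/80 kN, M_B = -807/20 kN·m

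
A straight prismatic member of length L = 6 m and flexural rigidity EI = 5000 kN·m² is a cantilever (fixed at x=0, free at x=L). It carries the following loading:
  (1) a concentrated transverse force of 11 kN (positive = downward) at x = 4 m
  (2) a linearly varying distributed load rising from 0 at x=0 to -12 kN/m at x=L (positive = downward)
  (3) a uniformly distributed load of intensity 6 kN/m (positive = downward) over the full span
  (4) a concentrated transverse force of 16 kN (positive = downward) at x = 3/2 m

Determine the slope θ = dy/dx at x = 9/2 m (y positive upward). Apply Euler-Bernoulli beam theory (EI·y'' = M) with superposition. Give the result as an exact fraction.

θ(9/2) = -61/320000 rad

Load 1 — point force P=11 kN at a=4 m (b=L-a=2):
  θ_1 = -Pa²/(2EI)  [x>a] = -11·4²/(2·5000) = -11/625 rad
Load 2 — triangular load w₀=-12 kN/m (0→w₀ over full span):
  θ_2 = (w₀Lx²/4-w₀L²x/3-w₀x⁴/(24L))/EI = ((-12)·6·(9/2)²/4-(-12)·6²·(9/2)/3-(-12)·(9/2)⁴/(24·6))/5000 = 20331/320000 rad
Load 3 — uniform load w=6 kN/m over full span:
  θ_3 = -wx(x²-3Lx+3L²)/(6EI) = -6·(9/2)·((9/2)²-3·6·(9/2)+3·6²)/(6·5000) = -1701/40000 rad
Load 4 — point force P=16 kN at a=3/2 m (b=L-a=9/2):
  θ_4 = -Pa²/(2EI)  [x>a] = -16·(3/2)²/(2·5000) = -9/2500 rad
Superposition: θ = Σ θ_i = -61/320000 rad ≈ -0.000191 rad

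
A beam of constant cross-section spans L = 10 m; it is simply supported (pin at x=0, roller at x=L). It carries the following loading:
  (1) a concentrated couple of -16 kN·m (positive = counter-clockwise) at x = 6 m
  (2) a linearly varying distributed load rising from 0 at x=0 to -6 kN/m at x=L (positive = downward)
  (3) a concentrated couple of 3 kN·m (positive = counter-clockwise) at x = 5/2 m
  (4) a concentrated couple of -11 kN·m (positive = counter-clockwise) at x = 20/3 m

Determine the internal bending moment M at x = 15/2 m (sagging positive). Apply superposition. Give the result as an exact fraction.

M(15/2) = -429/16 kN·m

Load 1 — applied couple M₀=-16 kN·m at a=6 m (b=L-a=4):
  M_1 = M₀x/L - M₀  [x>a] = (-16)·(15/2)/10 - (-16) = 4 kN·m
Load 2 — triangular load w₀=-6 kN/m (0→w₀ over full span):
  M_2 = w₀Lx/6 - w₀x³/(6L) = (-6)·10·(15/2)/6 - (-6)·(15/2)³/(6·10) = -525/16 kN·m
Load 3 — applied couple M₀=3 kN·m at a=5/2 m (b=L-a=15/2):
  M_3 = M₀x/L - M₀  [x>a] = 3·(15/2)/10 - 3 = -3/4 kN·m
Load 4 — applied couple M₀=-11 kN·m at a=20/3 m (b=L-a=10/3):
  M_4 = M₀x/L - M₀  [x>a] = (-11)·(15/2)/10 - (-11) = 11/4 kN·m
Superposition: M = Σ M_i = -429/16 kN·m ≈ -26.812500 kN·m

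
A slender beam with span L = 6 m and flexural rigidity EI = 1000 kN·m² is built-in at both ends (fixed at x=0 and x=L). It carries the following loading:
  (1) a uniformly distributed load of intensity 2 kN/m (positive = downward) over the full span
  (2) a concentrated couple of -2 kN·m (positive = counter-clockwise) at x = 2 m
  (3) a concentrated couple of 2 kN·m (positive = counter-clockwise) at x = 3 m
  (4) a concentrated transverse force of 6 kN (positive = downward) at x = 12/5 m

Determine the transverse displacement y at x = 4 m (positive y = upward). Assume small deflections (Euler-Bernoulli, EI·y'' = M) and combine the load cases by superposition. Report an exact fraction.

Load 1 — uniform load w=2 kN/m over full span:
  y_1 = -wx²(L-x)²/(24EI) = -2·4²·(6-4)²/(24·1000) = -2/375 m
Load 2 — applied couple M₀=-2 kN·m at a=2 m (b=L-a=4):
  y_2 = (R_Ax³/6 - M_Ax²/2 - M₀(x-a)²/2)/EI  [x>a] with R_A=-4/9, M_A=0 = ((-4/9)·4³/6 - 0·4²/2 - (-2)·(4-2)²/2)/1000 = -1/1350 m
Load 3 — applied couple M₀=2 kN·m at a=3 m (b=L-a=3):
  y_3 = (R_Ax³/6 - M_Ax²/2 - M₀(x-a)²/2)/EI  [x>a] with R_A=1/2, M_A=1/2 = ((1/2)·4³/6 - (1/2)·4²/2 - 2·(4-3)²/2)/1000 = 1/3000 m
Load 4 — point force P=6 kN at a=12/5 m (b=L-a=18/5):
  y_4 = -Pa²(L-x)²(3bL-(3b+a)(L-x))/(6L³EI)  [x>a] = -6·(12/5)²·(6-4)²·(3·(18/5)·6-(3·(18/5)+(12/5))·(6-4))/(6·6³·1000) = -64/15625 m
Superposition: y = Σ y_i = -33199/3375000 m ≈ -0.009837 m

y(4) = -33199/3375000 m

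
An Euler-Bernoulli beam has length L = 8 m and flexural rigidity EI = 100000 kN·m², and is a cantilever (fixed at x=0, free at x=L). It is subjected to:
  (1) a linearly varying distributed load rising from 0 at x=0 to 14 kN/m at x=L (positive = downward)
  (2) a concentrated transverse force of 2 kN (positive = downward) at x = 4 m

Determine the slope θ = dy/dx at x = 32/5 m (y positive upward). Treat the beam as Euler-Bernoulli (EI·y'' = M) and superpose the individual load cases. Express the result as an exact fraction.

Load 1 — triangular load w₀=14 kN/m (0→w₀ over full span):
  θ_1 = (w₀Lx²/4-w₀L²x/3-w₀x⁴/(24L))/EI = (14·8·(32/5)²/4-14·8²·(32/5)/3-14·(32/5)⁴/(24·8))/100000 = -51968/5859375 rad
Load 2 — point force P=2 kN at a=4 m (b=L-a=4):
  θ_2 = -Pa²/(2EI)  [x>a] = -2·4²/(2·100000) = -1/6250 rad
Superposition: θ = Σ θ_i = -105811/11718750 rad ≈ -0.009029 rad

θ(32/5) = -105811/11718750 rad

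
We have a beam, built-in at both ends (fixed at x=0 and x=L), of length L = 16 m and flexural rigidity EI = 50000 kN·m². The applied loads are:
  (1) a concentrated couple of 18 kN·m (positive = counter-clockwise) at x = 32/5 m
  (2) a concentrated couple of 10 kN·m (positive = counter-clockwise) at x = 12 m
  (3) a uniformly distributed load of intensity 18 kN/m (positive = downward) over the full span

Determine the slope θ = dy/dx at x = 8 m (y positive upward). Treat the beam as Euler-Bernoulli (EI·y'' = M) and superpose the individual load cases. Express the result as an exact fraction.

θ(8) = 163/2500000 rad

Load 1 — applied couple M₀=18 kN·m at a=32/5 m (b=L-a=48/5):
  θ_1 = (R_Ax²/2 - M_Ax - M₀(x-a))/EI  [x>a] with R_A=81/50, M_A=54/25 = ((81/50)·8²/2 - (54/25)·8 - 18·(8-(32/5)))/50000 = 9/78125 rad
Load 2 — applied couple M₀=10 kN·m at a=12 m (b=L-a=4):
  θ_2 = (R_Ax²/2 - M_Ax)/EI  [x≤a] with R_A=45/64, M_A=25/8 = ((45/64)·8²/2 - (25/8)·8)/50000 = -1/20000 rad
Load 3 — uniform load w=18 kN/m over full span:
  θ_3 = -wx(L-x)(L-2x)/(12EI) = -18·8·(16-8)·(16-2·8)/(12·50000) = 0 rad
Superposition: θ = Σ θ_i = 163/2500000 rad ≈ 0.000065 rad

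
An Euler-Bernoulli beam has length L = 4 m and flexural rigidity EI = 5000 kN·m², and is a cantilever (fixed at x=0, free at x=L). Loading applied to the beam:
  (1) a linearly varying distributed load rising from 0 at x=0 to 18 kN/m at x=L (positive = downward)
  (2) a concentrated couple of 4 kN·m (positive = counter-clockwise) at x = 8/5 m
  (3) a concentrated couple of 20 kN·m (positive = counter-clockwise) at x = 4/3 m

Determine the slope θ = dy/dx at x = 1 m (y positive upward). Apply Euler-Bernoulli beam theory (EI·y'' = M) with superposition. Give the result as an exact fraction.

Load 1 — triangular load w₀=18 kN/m (0→w₀ over full span):
  θ_1 = (w₀Lx²/4-w₀L²x/3-w₀x⁴/(24L))/EI = (18·4·1²/4-18·4²·1/3-18·1⁴/(24·4))/5000 = -1251/80000 rad
Load 2 — applied couple M₀=4 kN·m at a=8/5 m (b=L-a=12/5):
  θ_2 = M₀x/EI  [x≤a] = 4·1/5000 = 1/1250 rad
Load 3 — applied couple M₀=20 kN·m at a=4/3 m (b=L-a=8/3):
  θ_3 = M₀x/EI  [x≤a] = 20·1/5000 = 1/250 rad
Superposition: θ = Σ θ_i = -867/80000 rad ≈ -0.010837 rad

θ(1) = -867/80000 rad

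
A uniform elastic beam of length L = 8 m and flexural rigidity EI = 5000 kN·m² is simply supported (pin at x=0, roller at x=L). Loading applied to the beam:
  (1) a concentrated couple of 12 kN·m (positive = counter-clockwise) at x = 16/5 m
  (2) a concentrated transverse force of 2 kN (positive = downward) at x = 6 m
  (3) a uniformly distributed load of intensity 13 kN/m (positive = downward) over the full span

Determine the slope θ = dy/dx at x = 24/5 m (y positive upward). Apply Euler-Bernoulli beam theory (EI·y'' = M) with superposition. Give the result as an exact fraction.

θ(24/5) = 30829/1875000 rad

Load 1 — applied couple M₀=12 kN·m at a=16/5 m (b=L-a=24/5):
  θ_1 = (M₀x²/(2L)-M₀(x-a)+C₁)/EI  [x>a] with C₁=M₀(3b²-L²)/(6L)=32/25 = (12·(24/5)²/(2·8)-12·((24/5)-(16/5))+(32/25))/5000 = -2/15625 rad
Load 2 — point force P=2 kN at a=6 m (b=L-a=2):
  θ_2 = -Pb(L²-b²-3x²)/(6LEI)  [x≤a] = -2·2·(8²-2²-3·(24/5)²)/(6·8·5000) = 19/125000 rad
Load 3 — uniform load w=13 kN/m over full span:
  θ_3 = -w(L³-6Lx²+4x³)/(24EI) = -13·(8³-6·8·(24/5)²+4·(24/5)³)/(24·5000) = 3848/234375 rad
Superposition: θ = Σ θ_i = 30829/1875000 rad ≈ 0.016442 rad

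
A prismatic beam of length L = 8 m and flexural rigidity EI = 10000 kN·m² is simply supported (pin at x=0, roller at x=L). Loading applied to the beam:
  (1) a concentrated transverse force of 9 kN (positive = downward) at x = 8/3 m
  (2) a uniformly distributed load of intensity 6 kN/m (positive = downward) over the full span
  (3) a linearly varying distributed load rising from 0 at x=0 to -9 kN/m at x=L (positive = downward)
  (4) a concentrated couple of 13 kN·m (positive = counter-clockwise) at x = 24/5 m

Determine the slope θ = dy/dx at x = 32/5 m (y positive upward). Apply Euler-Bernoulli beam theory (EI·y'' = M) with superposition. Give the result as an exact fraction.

Load 1 — point force P=9 kN at a=8/3 m (b=L-a=16/3):
  θ_1 = -Pa(2L²-6Lx+3x²+a²)/(6LEI)  [x>a] = -9·(8/3)·(2·8²-6·8·(32/5)+3·(32/5)²+(8/3)²)/(6·8·10000) = 346/140625 rad
Load 2 — uniform load w=6 kN/m over full span:
  θ_2 = -w(L³-6Lx²+4x³)/(24EI) = -6·(8³-6·8·(32/5)²+4·(32/5)³)/(24·10000) = 792/78125 rad
Load 3 — triangular load w₀=-9 kN/m (0→w₀ over full span):
  θ_3 = -w₀(7L⁴-30L²x²+15x⁴)/(360LEI) = -(-9)·(7·8⁴-30·8²·(32/5)²+15·(32/5)⁴)/(360·8·10000) = -3028/390625 rad
Load 4 — applied couple M₀=13 kN·m at a=24/5 m (b=L-a=16/5):
  θ_4 = (M₀x²/(2L)-M₀(x-a)+C₁)/EI  [x>a] with C₁=M₀(3b²-L²)/(6L)=-676/75 = (13·(32/5)²/(2·8)-13·((32/5)-(24/5))+(-676/75))/10000 = 13/37500 rad
Superposition: θ = Σ θ_i = 73027/14062500 rad ≈ 0.005193 rad

θ(32/5) = 73027/14062500 rad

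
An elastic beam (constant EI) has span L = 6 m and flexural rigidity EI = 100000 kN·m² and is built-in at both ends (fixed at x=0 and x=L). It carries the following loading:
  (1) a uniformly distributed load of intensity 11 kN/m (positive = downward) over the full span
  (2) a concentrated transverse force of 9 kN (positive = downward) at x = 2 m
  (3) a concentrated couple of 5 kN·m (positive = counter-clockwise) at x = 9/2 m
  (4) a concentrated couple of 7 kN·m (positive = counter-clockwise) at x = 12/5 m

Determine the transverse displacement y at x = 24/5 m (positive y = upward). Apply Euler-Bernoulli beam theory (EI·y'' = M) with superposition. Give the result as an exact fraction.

Load 1 — uniform load w=11 kN/m over full span:
  y_1 = -wx²(L-x)²/(24EI) = -11·(24/5)²·(6-(24/5))²/(24·100000) = -297/1953125 m
Load 2 — point force P=9 kN at a=2 m (b=L-a=4):
  y_2 = -Pa²(L-x)²(3bL-(3b+a)(L-x))/(6L³EI)  [x>a] = -9·2²·(6-(24/5))²·(3·4·6-(3·4+2)·(6-(24/5)))/(6·6³·100000) = -69/3125000 m
Load 3 — applied couple M₀=5 kN·m at a=9/2 m (b=L-a=3/2):
  y_3 = (R_Ax³/6 - M_Ax²/2 - M₀(x-a)²/2)/EI  [x>a] with R_A=15/16, M_A=25/16 = ((15/16)·(24/5)³/6 - (25/16)·(24/5)²/2 - 5·((24/5)-(9/2))²/2)/100000 = -189/20000000 m
Load 4 — applied couple M₀=7 kN·m at a=12/5 m (b=L-a=18/5):
  y_4 = (R_Ax³/6 - M_Ax²/2 - M₀(x-a)²/2)/EI  [x>a] with R_A=42/25, M_A=21/25 = ((42/25)·(24/5)³/6 - (21/25)·(24/5)²/2 - 7·((24/5)-(12/5))²/2)/100000 = 441/39062500 m
Superposition: y = Σ y_i = -430761/2500000000 m ≈ -0.000172 m

y(24/5) = -430761/2500000000 m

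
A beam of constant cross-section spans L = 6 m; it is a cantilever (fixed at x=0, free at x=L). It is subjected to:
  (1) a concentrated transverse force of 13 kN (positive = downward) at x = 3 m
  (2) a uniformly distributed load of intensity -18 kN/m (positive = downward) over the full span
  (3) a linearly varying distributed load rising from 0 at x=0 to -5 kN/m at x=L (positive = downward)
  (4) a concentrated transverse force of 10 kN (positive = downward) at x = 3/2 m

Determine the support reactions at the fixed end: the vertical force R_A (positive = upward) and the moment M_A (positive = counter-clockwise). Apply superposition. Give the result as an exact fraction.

R_A = -100 kN, M_A = -330 kN·m

Load 1 — point force P=13 kN at a=3 m (b=L-a=3):
  R_A = P = 13 kN
  M_A = Pa = 13·3 = 39 kN·m
Load 2 — uniform load w=-18 kN/m over full span:
  R_A = wL = (-18)·6 = -108 kN
  M_A = wL²/2 = (-18)·6²/2 = -324 kN·m
Load 3 — triangular load w₀=-5 kN/m (0→w₀ over full span):
  R_A = w₀L/2 = (-5)·6/2 = -15 kN
  M_A = w₀L²/3 = (-5)·6²/3 = -60 kN·m
Load 4 — point force P=10 kN at a=3/2 m (b=L-a=9/2):
  R_A = P = 10 kN
  M_A = Pa = 10·(3/2) = 15 kN·m
Superposition: R_A = -100 kN, M_A = -330 kN·m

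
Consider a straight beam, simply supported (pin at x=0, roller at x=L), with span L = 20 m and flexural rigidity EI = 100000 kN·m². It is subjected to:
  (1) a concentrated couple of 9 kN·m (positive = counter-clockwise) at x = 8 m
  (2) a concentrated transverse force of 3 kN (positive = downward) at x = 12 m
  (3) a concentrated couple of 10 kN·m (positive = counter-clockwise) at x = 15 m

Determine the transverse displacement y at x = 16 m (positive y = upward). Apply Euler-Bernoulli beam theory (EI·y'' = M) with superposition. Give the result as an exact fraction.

y(16) = -1637/500000 m

Load 1 — applied couple M₀=9 kN·m at a=8 m (b=L-a=12):
  y_1 = (M₀x³/(6L)-M₀(x-a)²/2+C₁x)/EI  [x>a] with C₁=M₀(3b²-L²)/(6L)=12/5 = (9·16³/(6·20)-9·(16-8)²/2+(12/5)·16)/100000 = 9/15625 m
Load 2 — point force P=3 kN at a=12 m (b=L-a=8):
  y_2 = -Pa(L-x)(2Lx-a²-x²)/(6LEI)  [x>a] = -3·12·(20-16)·(2·20·16-12²-16²)/(6·20·100000) = -9/3125 m
Load 3 — applied couple M₀=10 kN·m at a=15 m (b=L-a=5):
  y_3 = (M₀x³/(6L)-M₀(x-a)²/2+C₁x)/EI  [x>a] with C₁=M₀(3b²-L²)/(6L)=-325/12 = (10·16³/(6·20)-10·(16-15)²/2+(-325/12)·16)/100000 = -97/100000 m
Superposition: y = Σ y_i = -1637/500000 m ≈ -0.003274 m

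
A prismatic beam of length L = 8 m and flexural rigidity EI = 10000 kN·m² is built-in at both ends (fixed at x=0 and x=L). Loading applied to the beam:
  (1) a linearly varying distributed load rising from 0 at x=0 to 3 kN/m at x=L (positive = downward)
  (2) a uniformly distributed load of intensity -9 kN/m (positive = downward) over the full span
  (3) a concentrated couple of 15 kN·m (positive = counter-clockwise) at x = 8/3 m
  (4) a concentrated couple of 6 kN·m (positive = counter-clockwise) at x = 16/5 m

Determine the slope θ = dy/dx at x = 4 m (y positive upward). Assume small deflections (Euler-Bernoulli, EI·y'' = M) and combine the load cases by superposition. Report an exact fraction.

Load 1 — triangular load w₀=3 kN/m (0→w₀ over full span):
  θ_1 = -w₀(2x(L-x)(L-2x)(x+2L)+x²(L-x)²)/(120LEI) = -3·(2·4·(8-4)·(8-2·4)·(4+2·8)+4²·(8-4)²)/(120·8·10000) = -1/12500 rad
Load 2 — uniform load w=-9 kN/m over full span:
  θ_2 = -wx(L-x)(L-2x)/(12EI) = -(-9)·4·(8-4)·(8-2·4)/(12·10000) = 0 rad
Load 3 — applied couple M₀=15 kN·m at a=8/3 m (b=L-a=16/3):
  θ_3 = (R_Ax²/2 - M_Ax - M₀(x-a))/EI  [x>a] with R_A=5/2, M_A=0 = ((5/2)·4²/2 - 0·4 - 15·(4-(8/3)))/10000 = 0 rad
Load 4 — applied couple M₀=6 kN·m at a=16/5 m (b=L-a=24/5):
  θ_4 = (R_Ax²/2 - M_Ax - M₀(x-a))/EI  [x>a] with R_A=27/25, M_A=18/25 = ((27/25)·4²/2 - (18/25)·4 - 6·(4-(16/5)))/10000 = 3/31250 rad
Superposition: θ = Σ θ_i = 1/62500 rad ≈ 0.000016 rad

θ(4) = 1/62500 rad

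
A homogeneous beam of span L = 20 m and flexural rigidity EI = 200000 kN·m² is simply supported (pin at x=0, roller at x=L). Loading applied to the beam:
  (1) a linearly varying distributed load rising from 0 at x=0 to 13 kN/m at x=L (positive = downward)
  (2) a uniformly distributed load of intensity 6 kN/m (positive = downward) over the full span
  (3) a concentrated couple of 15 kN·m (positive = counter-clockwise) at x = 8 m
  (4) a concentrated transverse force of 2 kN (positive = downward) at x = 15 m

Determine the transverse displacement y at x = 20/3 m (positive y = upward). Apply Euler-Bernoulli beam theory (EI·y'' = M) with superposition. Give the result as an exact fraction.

Load 1 — triangular load w₀=13 kN/m (0→w₀ over full span):
  y_1 = -w₀x(7L⁴-10L²x²+3x⁴)/(360LEI) = -13·(20/3)·(7·20⁴-10·20²·(20/3)²+3·(20/3)⁴)/(360·20·200000) = -208/3645 m
Load 2 — uniform load w=6 kN/m over full span:
  y_2 = -wx(L³-2Lx²+x³)/(24EI) = -6·(20/3)·(20³-2·20·(20/3)²+(20/3)³)/(24·200000) = -22/405 m
Load 3 — applied couple M₀=15 kN·m at a=8 m (b=L-a=12):
  y_3 = (M₀x³/(6L)+C₁x)/EI  [x≤a] with C₁=M₀(3b²-L²)/(6L)=4 = (15·(20/3)³/(6·20)+4·(20/3))/200000 = 43/135000 m
Load 4 — point force P=2 kN at a=15 m (b=L-a=5):
  y_4 = -Pbx(L²-b²-x²)/(6LEI)  [x≤a] = -2·5·(20/3)·(20²-5²-(20/3)²)/(6·20·200000) = -119/129600 m
Superposition: y = Σ y_i = -3265487/29160000 m ≈ -0.111985 m

y(20/3) = -3265487/29160000 m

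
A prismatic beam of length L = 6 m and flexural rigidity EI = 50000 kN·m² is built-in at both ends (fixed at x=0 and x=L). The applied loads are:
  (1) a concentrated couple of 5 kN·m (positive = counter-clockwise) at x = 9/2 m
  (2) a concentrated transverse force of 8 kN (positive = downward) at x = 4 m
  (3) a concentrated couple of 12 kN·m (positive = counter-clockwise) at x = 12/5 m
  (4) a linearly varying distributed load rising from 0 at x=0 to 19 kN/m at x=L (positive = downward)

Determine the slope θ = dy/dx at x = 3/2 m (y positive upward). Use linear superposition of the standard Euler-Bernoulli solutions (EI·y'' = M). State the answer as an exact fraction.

Load 1 — applied couple M₀=5 kN·m at a=9/2 m (b=L-a=3/2):
  θ_1 = (R_Ax²/2 - M_Ax)/EI  [x≤a] with R_A=15/16, M_A=25/16 = ((15/16)·(3/2)²/2 - (25/16)·(3/2))/50000 = -33/1280000 rad
Load 2 — point force P=8 kN at a=4 m (b=L-a=2):
  θ_2 = -Pb²x(2aL-(3a+b)x)/(2L³EI)  [x≤a] = -8·2²·(3/2)·(2·4·6-(3·4+2)·(3/2))/(2·6³·50000) = -3/50000 rad
Load 3 — applied couple M₀=12 kN·m at a=12/5 m (b=L-a=18/5):
  θ_3 = (R_Ax²/2 - M_Ax)/EI  [x≤a] with R_A=72/25, M_A=36/25 = ((72/25)·(3/2)²/2 - (36/25)·(3/2))/50000 = 27/1250000 rad
Load 4 — triangular load w₀=19 kN/m (0→w₀ over full span):
  θ_4 = -w₀(2x(L-x)(L-2x)(x+2L)+x²(L-x)²)/(120LEI) = -19·(2·(3/2)·(6-(3/2))·(6-2·(3/2))·((3/2)+2·6)+(3/2)²·(6-(3/2))²)/(120·6·50000) = -20007/64000000 rad
Superposition: θ = Σ θ_i = -120573/320000000 rad ≈ -0.000377 rad

θ(3/2) = -120573/320000000 rad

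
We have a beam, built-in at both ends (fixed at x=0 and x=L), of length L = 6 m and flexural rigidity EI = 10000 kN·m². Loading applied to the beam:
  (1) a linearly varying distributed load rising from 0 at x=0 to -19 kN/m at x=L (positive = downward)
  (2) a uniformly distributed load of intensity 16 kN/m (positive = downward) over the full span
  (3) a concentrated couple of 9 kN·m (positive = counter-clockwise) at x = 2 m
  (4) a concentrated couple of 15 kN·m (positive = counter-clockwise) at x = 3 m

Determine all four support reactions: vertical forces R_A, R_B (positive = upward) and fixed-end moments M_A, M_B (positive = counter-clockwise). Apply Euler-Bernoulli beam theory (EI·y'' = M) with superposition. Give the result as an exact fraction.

R_A = 733/20 kN, M_A = 579/20 kN·m, R_B = 47/20 kN, M_B = -141/20 kN·m

Load 1 — triangular load w₀=-19 kN/m (0→w₀ over full span):
  R_A = 3w₀L/20 = 3·(-19)·6/20 = -171/10 kN
  M_A = w₀L²/30 = (-19)·6²/30 = -114/5 kN·m
  R_B = 7w₀L/20 = 7·(-19)·6/20 = -399/10 kN
  M_B = -w₀L²/20 = -(-19)·6²/20 = 171/5 kN·m
Load 2 — uniform load w=16 kN/m over full span:
  R_A = wL/2 = 16·6/2 = 48 kN
  M_A = wL²/12 = 16·6²/12 = 48 kN·m
  R_B = wL/2 = 16·6/2 = 48 kN
  M_B = -wL²/12 = -16·6²/12 = -48 kN·m
Load 3 — applied couple M₀=9 kN·m at a=2 m (b=L-a=4):
  R_A = 6M₀ab/L³ = 6·9·2·4/6³ = 2 kN
  M_A = M₀b(2a-b)/L² = 9·4·(2·2-4)/6² = 0 kN·m
  R_B = -6M₀ab/L³ = -6·9·2·4/6³ = -2 kN
  M_B = M₀a(2b-a)/L² = 9·2·(2·4-2)/6² = 3 kN·m
Load 4 — applied couple M₀=15 kN·m at a=3 m (b=L-a=3):
  R_A = 6M₀ab/L³ = 6·15·3·3/6³ = 15/4 kN
  M_A = M₀b(2a-b)/L² = 15·3·(2·3-3)/6² = 15/4 kN·m
  R_B = -6M₀ab/L³ = -6·15·3·3/6³ = -15/4 kN
  M_B = M₀a(2b-a)/L² = 15·3·(2·3-3)/6² = 15/4 kN·m
Superposition: R_A = 733/20 kN, M_A = 579/20 kN·m, R_B = 47/20 kN, M_B = -141/20 kN·m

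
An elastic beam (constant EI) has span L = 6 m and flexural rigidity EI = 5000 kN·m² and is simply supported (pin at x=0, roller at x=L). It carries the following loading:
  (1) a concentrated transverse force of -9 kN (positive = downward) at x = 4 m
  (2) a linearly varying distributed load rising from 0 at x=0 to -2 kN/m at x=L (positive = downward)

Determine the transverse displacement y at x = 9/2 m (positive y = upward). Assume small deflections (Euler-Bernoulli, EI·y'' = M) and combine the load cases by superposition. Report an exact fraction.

y(9/2) = 10029/1280000 m

Load 1 — point force P=-9 kN at a=4 m (b=L-a=2):
  y_1 = -Pa(L-x)(2Lx-a²-x²)/(6LEI)  [x>a] = -(-9)·4·(6-(9/2))·(2·6·(9/2)-4²-(9/2)²)/(6·6·5000) = 213/40000 m
Load 2 — triangular load w₀=-2 kN/m (0→w₀ over full span):
  y_2 = -w₀x(7L⁴-10L²x²+3x⁴)/(360LEI) = -(-2)·(9/2)·(7·6⁴-10·6²·(9/2)²+3·(9/2)⁴)/(360·6·5000) = 3213/1280000 m
Superposition: y = Σ y_i = 10029/1280000 m ≈ 0.007835 m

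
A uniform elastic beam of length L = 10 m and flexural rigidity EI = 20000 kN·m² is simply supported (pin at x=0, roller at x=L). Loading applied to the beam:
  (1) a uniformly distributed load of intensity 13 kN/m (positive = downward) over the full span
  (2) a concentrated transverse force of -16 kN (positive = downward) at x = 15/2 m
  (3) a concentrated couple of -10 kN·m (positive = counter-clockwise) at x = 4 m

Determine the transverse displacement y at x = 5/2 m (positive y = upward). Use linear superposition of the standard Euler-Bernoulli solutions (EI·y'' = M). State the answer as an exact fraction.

Load 1 — uniform load w=13 kN/m over full span:
  y_1 = -wx(L³-2Lx²+x³)/(24EI) = -13·(5/2)·(10³-2·10·(5/2)²+(5/2)³)/(24·20000) = -247/4096 m
Load 2 — point force P=-16 kN at a=15/2 m (b=L-a=5/2):
  y_2 = -Pbx(L²-b²-x²)/(6LEI)  [x≤a] = -(-16)·(5/2)·(5/2)·(10²-(5/2)²-(5/2)²)/(6·10·20000) = 7/960 m
Load 3 — applied couple M₀=-10 kN·m at a=4 m (b=L-a=6):
  y_3 = (M₀x³/(6L)+C₁x)/EI  [x≤a] with C₁=M₀(3b²-L²)/(6L)=-4/3 = ((-10)·(5/2)³/(6·10)+(-4/3)·(5/2))/20000 = -19/64000 m
Superposition: y = Σ y_i = -81881/1536000 m ≈ -0.053308 m

y(5/2) = -81881/1536000 m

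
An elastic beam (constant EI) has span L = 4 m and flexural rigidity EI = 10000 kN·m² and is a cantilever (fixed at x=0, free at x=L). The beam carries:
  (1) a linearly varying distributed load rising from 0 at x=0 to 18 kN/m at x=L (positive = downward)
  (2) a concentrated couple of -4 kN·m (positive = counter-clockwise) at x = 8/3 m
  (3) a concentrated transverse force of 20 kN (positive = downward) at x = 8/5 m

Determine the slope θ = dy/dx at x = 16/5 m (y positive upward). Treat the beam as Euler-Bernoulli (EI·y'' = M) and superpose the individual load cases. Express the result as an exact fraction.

θ(16/5) = -20954/1171875 rad

Load 1 — triangular load w₀=18 kN/m (0→w₀ over full span):
  θ_1 = (w₀Lx²/4-w₀L²x/3-w₀x⁴/(24L))/EI = (18·4·(16/5)²/4-18·4²·(16/5)/3-18·(16/5)⁴/(24·4))/10000 = -5568/390625 rad
Load 2 — applied couple M₀=-4 kN·m at a=8/3 m (b=L-a=4/3):
  θ_2 = M₀a/EI  [x>a] = (-4)·(8/3)/10000 = -2/1875 rad
Load 3 — point force P=20 kN at a=8/5 m (b=L-a=12/5):
  θ_3 = -Pa²/(2EI)  [x>a] = -20·(8/5)²/(2·10000) = -8/3125 rad
Superposition: θ = Σ θ_i = -20954/1171875 rad ≈ -0.017881 rad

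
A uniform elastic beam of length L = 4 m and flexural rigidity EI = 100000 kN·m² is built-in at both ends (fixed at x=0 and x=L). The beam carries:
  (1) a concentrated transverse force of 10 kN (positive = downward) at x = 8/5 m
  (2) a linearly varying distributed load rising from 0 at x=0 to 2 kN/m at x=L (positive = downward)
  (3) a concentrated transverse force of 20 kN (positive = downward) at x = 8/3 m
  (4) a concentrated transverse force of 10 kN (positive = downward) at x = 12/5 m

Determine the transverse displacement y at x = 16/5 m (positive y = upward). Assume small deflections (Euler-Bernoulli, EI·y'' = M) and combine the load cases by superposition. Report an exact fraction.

Load 1 — point force P=10 kN at a=8/5 m (b=L-a=12/5):
  y_1 = -Pa²(L-x)²(3bL-(3b+a)(L-x))/(6L³EI)  [x>a] = -10·(8/5)²·(4-(16/5))²·(3·(12/5)·4-(3·(12/5)+(8/5))·(4-(16/5)))/(6·4³·100000) = -272/29296875 m
Load 2 — triangular load w₀=2 kN/m (0→w₀ over full span):
  y_2 = -w₀x²(L-x)²(x+2L)/(120LEI) = -2·(16/5)²·(4-(16/5))²·((16/5)+2·4)/(120·4·100000) = -448/146484375 m
Load 3 — point force P=20 kN at a=8/3 m (b=L-a=4/3):
  y_3 = -Pa²(L-x)²(3bL-(3b+a)(L-x))/(6L³EI)  [x>a] = -20·(8/3)²·(4-(16/5))²·(3·(4/3)·4-(3·(4/3)+(8/3))·(4-(16/5)))/(6·4³·100000) = -32/1265625 m
Load 4 — point force P=10 kN at a=12/5 m (b=L-a=8/5):
  y_4 = -Pa²(L-x)²(3bL-(3b+a)(L-x))/(6L³EI)  [x>a] = -10·(12/5)²·(4-(16/5))²·(3·(8/5)·4-(3·(8/5)+(12/5))·(4-(16/5)))/(6·4³·100000) = -126/9765625 m
Superposition: y = Σ y_i = -199846/3955078125 m ≈ -0.000051 m

y(16/5) = -199846/3955078125 m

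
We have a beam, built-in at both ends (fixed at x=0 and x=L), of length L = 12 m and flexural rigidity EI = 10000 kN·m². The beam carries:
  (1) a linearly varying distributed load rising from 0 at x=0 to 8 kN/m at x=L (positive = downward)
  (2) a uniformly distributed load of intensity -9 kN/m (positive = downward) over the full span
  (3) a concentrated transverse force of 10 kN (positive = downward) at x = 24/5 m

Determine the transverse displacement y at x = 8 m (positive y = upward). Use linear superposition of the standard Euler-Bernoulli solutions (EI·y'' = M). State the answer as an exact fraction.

Load 1 — triangular load w₀=8 kN/m (0→w₀ over full span):
  y_1 = -w₀x²(L-x)²(x+2L)/(120LEI) = -8·8²·(12-8)²·(8+2·12)/(120·12·10000) = -512/28125 m
Load 2 — uniform load w=-9 kN/m over full span:
  y_2 = -wx²(L-x)²/(24EI) = -(-9)·8²·(12-8)²/(24·10000) = 24/625 m
Load 3 — point force P=10 kN at a=24/5 m (b=L-a=36/5):
  y_3 = -Pa²(L-x)²(3bL-(3b+a)(L-x))/(6L³EI)  [x>a] = -10·(24/5)²·(12-8)²·(3·(36/5)·12-(3·(36/5)+(24/5))·(12-8))/(6·12³·10000) = -256/46875 m
Superposition: y = Σ y_i = 2072/140625 m ≈ 0.014734 m

y(8) = 2072/140625 m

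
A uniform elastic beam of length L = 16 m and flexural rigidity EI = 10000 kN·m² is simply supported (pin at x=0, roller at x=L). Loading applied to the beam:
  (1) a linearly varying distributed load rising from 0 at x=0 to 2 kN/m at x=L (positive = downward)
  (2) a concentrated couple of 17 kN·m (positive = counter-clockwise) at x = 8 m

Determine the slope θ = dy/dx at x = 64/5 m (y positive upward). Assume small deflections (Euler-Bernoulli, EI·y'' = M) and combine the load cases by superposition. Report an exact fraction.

Load 1 — triangular load w₀=2 kN/m (0→w₀ over full span):
  θ_1 = -w₀(7L⁴-30L²x²+15x⁴)/(360LEI) = -2·(7·16⁴-30·16²·(64/5)²+15·(64/5)⁴)/(360·16·10000) = 48448/3515625 rad
Load 2 — applied couple M₀=17 kN·m at a=8 m (b=L-a=8):
  θ_2 = (M₀x²/(2L)-M₀(x-a)+C₁)/EI  [x>a] with C₁=M₀(3b²-L²)/(6L)=-34/3 = (17·(64/5)²/(2·16)-17·((64/5)-8)+(-34/3))/10000 = -221/375000 rad
Superposition: θ = Σ θ_i = 371009/28125000 rad ≈ 0.013191 rad

θ(64/5) = 371009/28125000 rad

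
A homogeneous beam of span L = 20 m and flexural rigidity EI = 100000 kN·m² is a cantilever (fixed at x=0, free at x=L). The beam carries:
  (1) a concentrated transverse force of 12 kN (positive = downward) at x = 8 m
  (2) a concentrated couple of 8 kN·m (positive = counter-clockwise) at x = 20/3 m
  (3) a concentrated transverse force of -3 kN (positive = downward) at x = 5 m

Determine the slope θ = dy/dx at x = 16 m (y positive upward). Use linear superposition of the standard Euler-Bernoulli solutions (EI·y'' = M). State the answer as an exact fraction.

θ(16) = -1759/600000 rad

Load 1 — point force P=12 kN at a=8 m (b=L-a=12):
  θ_1 = -Pa²/(2EI)  [x>a] = -12·8²/(2·100000) = -12/3125 rad
Load 2 — applied couple M₀=8 kN·m at a=20/3 m (b=L-a=40/3):
  θ_2 = M₀a/EI  [x>a] = 8·(20/3)/100000 = 1/1875 rad
Load 3 — point force P=-3 kN at a=5 m (b=L-a=15):
  θ_3 = -Pa²/(2EI)  [x>a] = -(-3)·5²/(2·100000) = 3/8000 rad
Superposition: θ = Σ θ_i = -1759/600000 rad ≈ -0.002932 rad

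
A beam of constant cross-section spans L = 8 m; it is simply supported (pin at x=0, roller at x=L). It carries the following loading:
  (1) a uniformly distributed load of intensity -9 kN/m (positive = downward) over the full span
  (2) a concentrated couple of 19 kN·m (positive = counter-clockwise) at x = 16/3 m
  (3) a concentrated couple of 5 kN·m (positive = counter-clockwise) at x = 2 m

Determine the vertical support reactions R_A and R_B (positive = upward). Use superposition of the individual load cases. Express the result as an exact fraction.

R_A = -33 kN, R_B = -39 kN

Load 1 — uniform load w=-9 kN/m over full span:
  R_A = wL/2 = (-9)·8/2 = -36 kN
  R_B = wL/2 = (-9)·8/2 = -36 kN
Load 2 — applied couple M₀=19 kN·m at a=16/3 m (b=L-a=8/3):
  R_A = M₀/L = 19/8 kN
  R_B = -M₀/L = -19/8 kN
Load 3 — applied couple M₀=5 kN·m at a=2 m (b=L-a=6):
  R_A = M₀/L = 5/8 kN
  R_B = -M₀/L = -5/8 kN
Superposition: R_A = -33 kN, R_B = -39 kN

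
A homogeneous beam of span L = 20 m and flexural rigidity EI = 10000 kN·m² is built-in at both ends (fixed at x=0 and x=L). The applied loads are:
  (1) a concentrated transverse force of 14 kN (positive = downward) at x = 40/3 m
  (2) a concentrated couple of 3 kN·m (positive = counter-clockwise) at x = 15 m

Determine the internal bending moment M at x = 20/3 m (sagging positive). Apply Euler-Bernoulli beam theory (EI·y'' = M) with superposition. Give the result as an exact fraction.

M(20/3) = 4723/1296 kN·m

Load 1 — point force P=14 kN at a=40/3 m (b=L-a=20/3):
  M_1 = Pb²(3a+b)x/L³ - Pab²/L²  [x≤a] = 14·(20/3)²·(3·(40/3)+(20/3))·(20/3)/20³ - 14·(40/3)·(20/3)²/20² = 280/81 kN·m
Load 2 — applied couple M₀=3 kN·m at a=15 m (b=L-a=5):
  M_2 = R_Ax - M_A  [x≤a] with R_A=27/160, M_A=15/16 = (27/160)·(20/3) - (15/16) = 3/16 kN·m
Superposition: M = Σ M_i = 4723/1296 kN·m ≈ 3.644290 kN·m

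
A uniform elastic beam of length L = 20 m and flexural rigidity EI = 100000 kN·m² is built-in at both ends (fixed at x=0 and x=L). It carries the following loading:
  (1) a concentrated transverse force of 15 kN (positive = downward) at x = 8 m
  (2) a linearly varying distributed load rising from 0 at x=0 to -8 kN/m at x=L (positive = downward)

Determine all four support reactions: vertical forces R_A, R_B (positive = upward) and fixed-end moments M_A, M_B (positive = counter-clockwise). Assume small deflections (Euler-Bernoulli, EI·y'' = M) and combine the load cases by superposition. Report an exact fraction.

Load 1 — point force P=15 kN at a=8 m (b=L-a=12):
  R_A = Pb²(3a+b)/L³ = 15·12²·(3·8+12)/20³ = 243/25 kN
  M_A = Pab²/L² = 15·8·12²/20² = 216/5 kN·m
  R_B = Pa²(a+3b)/L³ = 15·8²·(8+3·12)/20³ = 132/25 kN
  M_B = -Pa²b/L² = -15·8²·12/20² = -144/5 kN·m
Load 2 — triangular load w₀=-8 kN/m (0→w₀ over full span):
  R_A = 3w₀L/20 = 3·(-8)·20/20 = -24 kN
  M_A = w₀L²/30 = (-8)·20²/30 = -320/3 kN·m
  R_B = 7w₀L/20 = 7·(-8)·20/20 = -56 kN
  M_B = -w₀L²/20 = -(-8)·20²/20 = 160 kN·m
Superposition: R_A = -357/25 kN, M_A = -952/15 kN·m, R_B = -1268/25 kN, M_B = 656/5 kN·m

R_A = -357/25 kN, M_A = -952/15 kN·m, R_B = -1268/25 kN, M_B = 656/5 kN·m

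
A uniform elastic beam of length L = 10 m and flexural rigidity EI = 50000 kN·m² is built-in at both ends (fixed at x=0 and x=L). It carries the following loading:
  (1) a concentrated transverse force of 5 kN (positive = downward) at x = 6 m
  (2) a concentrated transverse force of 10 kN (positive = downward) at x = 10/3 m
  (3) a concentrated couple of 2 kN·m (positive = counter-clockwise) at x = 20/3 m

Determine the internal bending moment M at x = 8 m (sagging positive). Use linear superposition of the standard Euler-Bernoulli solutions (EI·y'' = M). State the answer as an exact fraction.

M(8) = -782/225 kN·m

Load 1 — point force P=5 kN at a=6 m (b=L-a=4):
  M_1 = Pa²(a+3b)(L-x)/L³ - Pa²b/L²  [x>a] = 5·6²·(6+3·4)·(10-8)/10³ - 5·6²·4/10² = -18/25 kN·m
Load 2 — point force P=10 kN at a=10/3 m (b=L-a=20/3):
  M_2 = Pa²(a+3b)(L-x)/L³ - Pa²b/L²  [x>a] = 10·(10/3)²·((10/3)+3·(20/3))·(10-8)/10³ - 10·(10/3)²·(20/3)/10² = -20/9 kN·m
Load 3 — applied couple M₀=2 kN·m at a=20/3 m (b=L-a=10/3):
  M_3 = R_Ax - M_A - M₀  [x>a] with R_A=4/15, M_A=2/3 = (4/15)·8 - (2/3) - 2 = -8/15 kN·m
Superposition: M = Σ M_i = -782/225 kN·m ≈ -3.475556 kN·m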